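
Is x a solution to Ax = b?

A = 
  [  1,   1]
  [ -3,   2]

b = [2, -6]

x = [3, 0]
No

Ax = [3, -9] ≠ b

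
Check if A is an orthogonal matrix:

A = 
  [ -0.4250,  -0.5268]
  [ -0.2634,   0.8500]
No

AᵀA = 
  [  0.2500,   0]
  [  0,   1]
≠ I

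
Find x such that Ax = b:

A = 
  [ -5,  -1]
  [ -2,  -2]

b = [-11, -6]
x = [2, 1]

Row reduce the augmented matrix [A|b]:
R2 → R2 - (2/5)·R1
REF = 
  [  -5,   -1,  -11]
  [   0, -8/5, -8/5]

Back-substitution:
x₂ = (-8/5) / (-8/5) = 1
x₁ = (-11 - (-1)(1)) / (-5) = 2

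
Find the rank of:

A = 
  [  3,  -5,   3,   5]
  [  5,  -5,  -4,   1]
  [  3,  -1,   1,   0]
Row reduce:
R2 → R2 - (5/3)·R1
R3 → R3 - (1)·R1
R3 → R3 - (6/5)·R2
REF = 
  [    3,    -5,     3,     5]
  [    0,  10/3,    -9, -22/3]
  [    0,     0,  44/5,  19/5]
Pivot columns: 1, 2, 3 → 3 pivots.

rank(A) = 3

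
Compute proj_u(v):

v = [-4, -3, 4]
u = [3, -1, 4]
v·u = (-4)(3) + (-3)(-1) + (4)(4) = 7
u·u = (3)² + (-1)² + (4)² = 26
proj_u(v) = (v·u / u·u) × u = (7/26) × u

proj_u(v) = [21/26, -7/26, 14/13]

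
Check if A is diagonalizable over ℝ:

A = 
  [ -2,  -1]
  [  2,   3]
Yes

tr(A) = 1, det(A) = -4
Characteristic polynomial: λ² - tr(A)λ + det(A) = λ² - λ - 4
λ² - λ - 4 = 0  ⇒  λ = (1 ± √((-1)² - 4·(-4)))/2 = (1 ± √(17))/2
  = (1 + √17)/2,  (1 - √17)/2
Eigenvalues: (1 + √17)/2, (1 - √17)/2  (≈ 2.562, -1.562)
The two irrational eigenvalues are distinct (simple), so each has alg. mult. = geom. mult. = 1.
Sum of geometric multiplicities equals n, so A has n independent eigenvectors.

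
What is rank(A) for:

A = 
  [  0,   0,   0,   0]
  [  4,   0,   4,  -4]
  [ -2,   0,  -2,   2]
rank(A) = 1

Row reduce:
Swap R1 ↔ R2
R3 → R3 + (1/2)·R1
REF = 
  [  4,   0,   4,  -4]
  [  0,   0,   0,   0]
  [  0,   0,   0,   0]
Pivot columns: 1 → 1 pivot.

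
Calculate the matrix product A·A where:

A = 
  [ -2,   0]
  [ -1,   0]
A² = A·A:
A²[1,1] = (-2)(-2) + (0)(-1) = 4
A²[1,2] = (-2)(0) + (0)(0) = 0
A²[2,1] = (-1)(-2) + (0)(-1) = 2
A²[2,2] = (-1)(0) + (0)(0) = 0
A² = 
  [  4,   0]
  [  2,   0]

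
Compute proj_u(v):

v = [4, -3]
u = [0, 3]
proj_u(v) = [0, -3]

v·u = (4)(0) + (-3)(3) = -9
u·u = (0)² + (3)² = 9
proj_u(v) = (v·u / u·u) × u = (-9/9) × u = (-1) × u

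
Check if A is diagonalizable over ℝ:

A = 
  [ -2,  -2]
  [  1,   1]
Yes

tr(A) = -1, det(A) = 0
Characteristic polynomial: λ² - tr(A)λ + det(A) = λ² + λ
λ² + λ = λ(λ + 1)
Eigenvalues: 0, -1
λ=-1: alg. mult. = 1, geom. mult. = 2 - rank(A - (-1)I) = 2 - 1 = 1
λ=0: alg. mult. = 1, geom. mult. = 2 - rank(A - (0)I) = 2 - 1 = 1
Sum of geometric multiplicities equals n, so A has n independent eigenvectors.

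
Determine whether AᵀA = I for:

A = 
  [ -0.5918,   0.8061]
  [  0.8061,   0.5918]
Yes

AᵀA = 
  [  1,   0]
  [  0,   1]
≈ I (equal to I up to the 4-dp rounding of the entries)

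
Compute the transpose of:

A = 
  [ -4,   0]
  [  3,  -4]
Aᵀ = 
  [ -4,   3]
  [  0,  -4]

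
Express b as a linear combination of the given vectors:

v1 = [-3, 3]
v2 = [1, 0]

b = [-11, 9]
c1 = 3, c2 = -2

b = 3·v1 + -2·v2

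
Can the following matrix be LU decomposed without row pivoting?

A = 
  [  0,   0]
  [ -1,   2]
No.
A[1,1] = 0 but A[2,1] = -1 ≠ 0. Any LU with L unit lower triangular has (LU)[1,1] = U[1,1] and (LU)[2,1] = L[2,1]·U[1,1]; matching A forces U[1,1] = 0, which then forces (LU)[2,1] = 0 ≠ -1. A row swap (pivoting) is required.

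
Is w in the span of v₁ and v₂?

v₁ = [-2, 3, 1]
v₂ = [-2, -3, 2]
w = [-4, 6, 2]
Yes

Form the augmented matrix and row-reduce:
[v₁|v₂|w] = 
  [ -2,  -2,  -4]
  [  3,  -3,   6]
  [  1,   2,   2]
R2 → R2 + (3/2)·R1
R3 → R3 + (1/2)·R1
R3 → R3 + (1/6)·R2
REF = 
  [ -2,  -2,  -4]
  [  0,  -6,   0]
  [  0,   0,   0]

No row of the form [0 0 | nonzero], so the system is consistent. Back-substitution gives c₁ = 2, c₂ = 0: w = (2)·v₁ + (0)·v₂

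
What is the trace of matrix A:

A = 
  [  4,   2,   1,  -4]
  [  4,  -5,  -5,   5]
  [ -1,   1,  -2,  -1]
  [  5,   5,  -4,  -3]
-6

tr(A) = 4 + -5 + -2 + -3 = -6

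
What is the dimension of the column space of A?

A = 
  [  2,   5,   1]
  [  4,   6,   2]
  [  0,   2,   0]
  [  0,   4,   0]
dim(Col(A)) = 2

Row reduce:
R2 → R2 - (2)·R1
R3 → R3 + (1/2)·R2
R4 → R4 + (1)·R2
REF = 
  [  2,   5,   1]
  [  0,  -4,   0]
  [  0,   0,   0]
  [  0,   0,   0]
Pivot columns: 1, 2 → 2 pivots.
dim(Col(A)) = number of pivot columns = 2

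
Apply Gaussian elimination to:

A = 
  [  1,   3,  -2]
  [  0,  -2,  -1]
Row operations:
No row operations needed (already in echelon form).

Resulting echelon form:
REF = 
  [  1,   3,  -2]
  [  0,  -2,  -1]

Rank = 2 (number of non-zero pivot rows).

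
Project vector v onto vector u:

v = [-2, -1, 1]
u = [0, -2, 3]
v·u = (-2)(0) + (-1)(-2) + (1)(3) = 5
u·u = (0)² + (-2)² + (3)² = 13
proj_u(v) = (v·u / u·u) × u = (5/13) × u

proj_u(v) = [0, -10/13, 15/13]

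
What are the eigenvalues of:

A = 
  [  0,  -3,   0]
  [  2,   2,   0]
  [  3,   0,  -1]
Characteristic polynomial: det(λI - A) = λ³ - λ² + 4λ + 6
Testing integer divisors of the constant term: p(-1) = 0, so (λ + 1) is a factor:
p(λ) = (λ + 1)(λ² - 2λ + 6)
λ² - 2λ + 6 = 0  ⇒  λ = (2 ± √((-2)² - 4·(6)))/2 = (2 ± √(-20))/2
  = 1 + i√5,  1 - i√5

λ = -1, 1 + i√5, 1 - i√5  (≈ -1, 1 + 2.236i, 1 - 2.236i)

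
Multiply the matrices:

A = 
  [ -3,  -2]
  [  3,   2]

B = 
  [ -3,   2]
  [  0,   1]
A is 2×2 and B is 2×2, so AB is 2×2. Each entry is (row of A)·(column of B):
AB[1,1] = (-3)(-3) + (-2)(0) = 9
AB[1,2] = (-3)(2) + (-2)(1) = -8
AB[2,1] = (3)(-3) + (2)(0) = -9
AB[2,2] = (3)(2) + (2)(1) = 8

AB = 
  [  9,  -8]
  [ -9,   8]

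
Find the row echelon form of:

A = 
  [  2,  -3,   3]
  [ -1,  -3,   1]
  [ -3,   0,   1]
Row operations:
R2 → R2 + (1/2)·R1
R3 → R3 + (3/2)·R1
R3 → R3 - (1)·R2

Resulting echelon form:
REF = 
  [   2,   -3,    3]
  [   0, -9/2,  5/2]
  [   0,    0,    3]

Rank = 3 (number of non-zero pivot rows).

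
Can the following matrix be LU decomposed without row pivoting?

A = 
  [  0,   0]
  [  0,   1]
Yes.
The first column is zero, so A is already upper triangular: L = I, U = A.
L = 
  [  1,   0]
  [  0,   1]
U = 
  [  0,   0]
  [  0,   1]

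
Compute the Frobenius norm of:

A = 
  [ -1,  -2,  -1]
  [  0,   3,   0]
||A||_F = 3.873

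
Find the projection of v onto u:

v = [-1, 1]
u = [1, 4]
v·u = (-1)(1) + (1)(4) = 3
u·u = (1)² + (4)² = 17
proj_u(v) = (v·u / u·u) × u = (3/17) × u

proj_u(v) = [3/17, 12/17]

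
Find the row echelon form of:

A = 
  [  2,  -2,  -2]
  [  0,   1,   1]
Row operations:
No row operations needed (already in echelon form).

Resulting echelon form:
REF = 
  [  2,  -2,  -2]
  [  0,   1,   1]

Rank = 2 (number of non-zero pivot rows).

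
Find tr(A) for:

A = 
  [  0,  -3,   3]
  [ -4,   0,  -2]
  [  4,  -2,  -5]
-5

tr(A) = 0 + 0 + -5 = -5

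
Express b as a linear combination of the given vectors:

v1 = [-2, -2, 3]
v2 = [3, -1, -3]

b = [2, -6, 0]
c1 = 2, c2 = 2

b = 2·v1 + 2·v2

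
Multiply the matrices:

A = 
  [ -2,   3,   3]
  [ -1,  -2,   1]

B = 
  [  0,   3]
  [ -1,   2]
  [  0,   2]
AB = 
  [ -3,   6]
  [  2,  -5]

A is 2×3 and B is 3×2, so AB is 2×2. Each entry is (row of A)·(column of B):
AB[1,1] = (-2)(0) + (3)(-1) + (3)(0) = -3
AB[1,2] = (-2)(3) + (3)(2) + (3)(2) = 6
AB[2,1] = (-1)(0) + (-2)(-1) + (1)(0) = 2
AB[2,2] = (-1)(3) + (-2)(2) + (1)(2) = -5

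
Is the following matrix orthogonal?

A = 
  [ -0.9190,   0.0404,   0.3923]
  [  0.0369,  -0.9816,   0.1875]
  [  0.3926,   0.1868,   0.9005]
Yes

AᵀA = 
  [  1.0001,   0,  -0.0001]
  [  0,   1.0001,   0]
  [ -0.0001,   0,   1]
≈ I (equal to I up to the 4-dp rounding of the entries)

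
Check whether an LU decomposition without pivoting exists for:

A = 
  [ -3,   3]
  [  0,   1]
Yes.
A[1,1] = -3 ≠ 0, so Gaussian elimination proceeds without a row swap: multiplier ℓ₂₁ = (0)/(-3) = 0, and U[2,2] = 1 - (0)(3) = 1.
L = 
  [  1,   0]
  [  0,   1]
U = 
  [ -3,   3]
  [  0,   1]
Check row 2 of LU: [(0)(-3), (0)(3) + 1] = [0, 1] = row 2 of A ✓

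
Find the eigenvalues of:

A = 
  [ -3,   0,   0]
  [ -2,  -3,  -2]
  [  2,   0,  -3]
λ = -3, -3, -3

Characteristic polynomial: det(λI - A) = λ³ + 9λ² + 27λ + 27
Testing integer divisors of the constant term: p(-3) = 0, so (λ + 3) is a factor:
p(λ) = (λ + 3)(λ² + 6λ + 9)
λ² + 6λ + 9 = (λ + 3)²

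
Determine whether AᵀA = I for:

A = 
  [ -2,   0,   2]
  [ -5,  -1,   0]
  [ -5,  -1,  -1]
No

AᵀA = 
  [ 54,  10,   1]
  [ 10,   2,   1]
  [  1,   1,   5]
≠ I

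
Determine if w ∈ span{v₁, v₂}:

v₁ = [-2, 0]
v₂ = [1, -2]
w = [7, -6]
Yes

Form the augmented matrix and row-reduce:
[v₁|v₂|w] = 
  [ -2,   1,   7]
  [  0,  -2,  -6]
(already in echelon form — no row operations needed)

No row of the form [0 0 | nonzero], so the system is consistent. Back-substitution gives c₁ = -2, c₂ = 3: w = (-2)·v₁ + (3)·v₂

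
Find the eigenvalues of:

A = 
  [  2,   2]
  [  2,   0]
λ = 1 + √5, 1 - √5  (≈ 3.236, -1.236)

tr(A) = 2, det(A) = -4
Characteristic polynomial: λ² - tr(A)λ + det(A) = λ² - 2λ - 4
λ² - 2λ - 4 = 0  ⇒  λ = (2 ± √((-2)² - 4·(-4)))/2 = (2 ± √(20))/2
  = 1 + √5,  1 - √5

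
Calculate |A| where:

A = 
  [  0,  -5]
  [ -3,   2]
-15

For a 2×2 matrix, det = ad - bc = (0)(2) - (-5)(-3) = -15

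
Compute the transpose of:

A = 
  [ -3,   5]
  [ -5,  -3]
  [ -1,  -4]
Aᵀ = 
  [ -3,  -5,  -1]
  [  5,  -3,  -4]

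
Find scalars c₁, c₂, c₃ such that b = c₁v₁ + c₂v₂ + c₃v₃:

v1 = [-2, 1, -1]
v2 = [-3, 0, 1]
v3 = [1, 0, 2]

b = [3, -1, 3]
c1 = -1, c2 = 0, c3 = 1

b = -1·v1 + 0·v2 + 1·v3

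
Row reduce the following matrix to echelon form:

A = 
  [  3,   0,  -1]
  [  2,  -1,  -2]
Row operations:
R2 → R2 - (2/3)·R1

Resulting echelon form:
REF = 
  [   3,    0,   -1]
  [   0,   -1, -4/3]

Rank = 2 (number of non-zero pivot rows).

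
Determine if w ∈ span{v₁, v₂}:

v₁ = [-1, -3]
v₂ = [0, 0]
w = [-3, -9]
Yes

Form the augmented matrix and row-reduce:
[v₁|v₂|w] = 
  [ -1,   0,  -3]
  [ -3,   0,  -9]
R2 → R2 - (3)·R1
REF = 
  [ -1,   0,  -3]
  [  0,   0,   0]

No row of the form [0 0 | nonzero], so the system is consistent. Back-substitution gives c₁ = 3, c₂ = 0: w = (3)·v₁ + (0)·v₂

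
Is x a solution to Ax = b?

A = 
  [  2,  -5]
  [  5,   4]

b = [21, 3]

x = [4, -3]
No

Ax = [23, 8] ≠ b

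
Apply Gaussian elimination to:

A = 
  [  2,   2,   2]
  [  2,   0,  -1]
Row operations:
R2 → R2 - (1)·R1

Resulting echelon form:
REF = 
  [  2,   2,   2]
  [  0,  -2,  -3]

Rank = 2 (number of non-zero pivot rows).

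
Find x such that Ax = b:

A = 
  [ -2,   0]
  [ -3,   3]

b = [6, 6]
Row reduce the augmented matrix [A|b]:
R2 → R2 - (3/2)·R1
REF = 
  [ -2,   0,   6]
  [  0,   3,  -3]

Back-substitution:
x₂ = (-3) / 3 = -1
x₁ = (6 - (0)(-1)) / (-2) = -3

x = [-3, -1]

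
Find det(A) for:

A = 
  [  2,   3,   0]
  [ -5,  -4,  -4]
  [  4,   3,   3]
-3

Cofactor expansion along row 1:
det(A) = (2)·((-4)(3) - (-4)(3)) - (3)·((-5)(3) - (-4)(4)) + (0)·((-5)(3) - (-4)(4))
  = (2)(0) - (3)(1) + (0)(1)
  = -3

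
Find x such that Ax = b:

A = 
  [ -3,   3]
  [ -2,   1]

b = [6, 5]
x = [-3, -1]

Row reduce the augmented matrix [A|b]:
R2 → R2 - (2/3)·R1
REF = 
  [ -3,   3,   6]
  [  0,  -1,   1]

Back-substitution:
x₂ = 1 / (-1) = -1
x₁ = (6 - (3)(-1)) / (-3) = -3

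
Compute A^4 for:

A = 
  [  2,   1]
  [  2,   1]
A² = A·A:
A²[1,1] = (2)(2) + (1)(2) = 6
A²[1,2] = (2)(1) + (1)(1) = 3
A²[2,1] = (2)(2) + (1)(2) = 6
A²[2,2] = (2)(1) + (1)(1) = 3
A² = 
  [  6,   3]
  [  6,   3]

A^3 = A^2·A:
A^3[1,1] = (6)(2) + (3)(2) = 18
A^3[1,2] = (6)(1) + (3)(1) = 9
A^3[2,1] = (6)(2) + (3)(2) = 18
A^3[2,2] = (6)(1) + (3)(1) = 9
A^3 = 
  [ 18,   9]
  [ 18,   9]

A^4 = A^3·A:
A^4[1,1] = (18)(2) + (9)(2) = 54
A^4[1,2] = (18)(1) + (9)(1) = 27
A^4[2,1] = (18)(2) + (9)(2) = 54
A^4[2,2] = (18)(1) + (9)(1) = 27
A^4 = 
  [ 54,  27]
  [ 54,  27]

Therefore
A^4 = 
  [ 54,  27]
  [ 54,  27]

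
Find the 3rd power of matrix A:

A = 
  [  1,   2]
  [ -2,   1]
A^3 = 
  [-11,  -2]
  [  2, -11]

A² = A·A:
A²[1,1] = (1)(1) + (2)(-2) = -3
A²[1,2] = (1)(2) + (2)(1) = 4
A²[2,1] = (-2)(1) + (1)(-2) = -4
A²[2,2] = (-2)(2) + (1)(1) = -3
A² = 
  [ -3,   4]
  [ -4,  -3]

A^3 = A^2·A:
A^3[1,1] = (-3)(1) + (4)(-2) = -11
A^3[1,2] = (-3)(2) + (4)(1) = -2
A^3[2,1] = (-4)(1) + (-3)(-2) = 2
A^3[2,2] = (-4)(2) + (-3)(1) = -11
A^3 = 
  [-11,  -2]
  [  2, -11]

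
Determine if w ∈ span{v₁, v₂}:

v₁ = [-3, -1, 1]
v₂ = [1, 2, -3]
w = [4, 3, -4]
Yes

Form the augmented matrix and row-reduce:
[v₁|v₂|w] = 
  [ -3,   1,   4]
  [ -1,   2,   3]
  [  1,  -3,  -4]
R2 → R2 - (1/3)·R1
R3 → R3 + (1/3)·R1
R3 → R3 + (8/5)·R2
REF = 
  [ -3,   1,   4]
  [  0, 5/3, 5/3]
  [  0,   0,   0]

No row of the form [0 0 | nonzero], so the system is consistent. Back-substitution gives c₁ = -1, c₂ = 1: w = (-1)·v₁ + (1)·v₂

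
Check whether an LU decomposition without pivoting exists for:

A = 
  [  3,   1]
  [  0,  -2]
Yes.
A[1,1] = 3 ≠ 0, so Gaussian elimination proceeds without a row swap: multiplier ℓ₂₁ = (0)/(3) = 0, and U[2,2] = -2 - (0)(1) = -2.
L = 
  [  1,   0]
  [  0,   1]
U = 
  [  3,   1]
  [  0,  -2]
Check row 2 of LU: [(0)(3), (0)(1) + (-2)] = [0, -2] = row 2 of A ✓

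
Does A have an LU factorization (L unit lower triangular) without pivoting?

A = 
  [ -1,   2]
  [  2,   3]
Yes.
A[1,1] = -1 ≠ 0, so Gaussian elimination proceeds without a row swap: multiplier ℓ₂₁ = (2)/(-1) = -2, and U[2,2] = 3 - (-2)(2) = 7.
L = 
  [  1,   0]
  [ -2,   1]
U = 
  [ -1,   2]
  [  0,   7]
Check row 2 of LU: [(-2)(-1), (-2)(2) + 7] = [2, 3] = row 2 of A ✓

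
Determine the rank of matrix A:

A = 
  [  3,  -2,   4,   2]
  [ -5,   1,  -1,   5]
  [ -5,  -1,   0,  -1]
rank(A) = 3

Row reduce:
R2 → R2 + (5/3)·R1
R3 → R3 + (5/3)·R1
R3 → R3 - (13/7)·R2
REF = 
  [    3,    -2,     4,     2]
  [    0,  -7/3,  17/3,  25/3]
  [    0,     0, -27/7, -92/7]
Pivot columns: 1, 2, 3 → 3 pivots.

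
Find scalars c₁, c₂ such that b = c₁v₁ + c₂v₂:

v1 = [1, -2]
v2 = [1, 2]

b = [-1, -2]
c1 = 0, c2 = -1

b = 0·v1 + -1·v2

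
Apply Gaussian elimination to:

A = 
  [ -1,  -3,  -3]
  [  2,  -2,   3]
Row operations:
R2 → R2 + (2)·R1

Resulting echelon form:
REF = 
  [ -1,  -3,  -3]
  [  0,  -8,  -3]

Rank = 2 (number of non-zero pivot rows).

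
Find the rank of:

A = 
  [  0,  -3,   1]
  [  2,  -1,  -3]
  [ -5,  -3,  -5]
rank(A) = 3

Row reduce:
Swap R1 ↔ R2
R3 → R3 + (5/2)·R1
R3 → R3 - (11/6)·R2
REF = 
  [    2,    -1,    -3]
  [    0,    -3,     1]
  [    0,     0, -43/3]
Pivot columns: 1, 2, 3 → 3 pivots.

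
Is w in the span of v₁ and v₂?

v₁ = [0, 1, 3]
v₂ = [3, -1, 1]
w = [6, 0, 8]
Yes

Form the augmented matrix and row-reduce:
[v₁|v₂|w] = 
  [  0,   3,   6]
  [  1,  -1,   0]
  [  3,   1,   8]
Swap R1 ↔ R2
R3 → R3 - (3)·R1
R3 → R3 - (4/3)·R2
REF = 
  [  1,  -1,   0]
  [  0,   3,   6]
  [  0,   0,   0]

No row of the form [0 0 | nonzero], so the system is consistent. Back-substitution gives c₁ = 2, c₂ = 2: w = (2)·v₁ + (2)·v₂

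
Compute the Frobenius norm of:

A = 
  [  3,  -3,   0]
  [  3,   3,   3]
||A||_F = 6.708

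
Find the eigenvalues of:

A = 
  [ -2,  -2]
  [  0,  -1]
tr(A) = -3, det(A) = 2
Characteristic polynomial: λ² - tr(A)λ + det(A) = λ² + 3λ + 2
λ² + 3λ + 2 = (λ + 2)(λ + 1)

λ = -1, -2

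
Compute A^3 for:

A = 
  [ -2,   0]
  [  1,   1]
A^3 = 
  [ -8,   0]
  [  3,   1]

A² = A·A:
A²[1,1] = (-2)(-2) + (0)(1) = 4
A²[1,2] = (-2)(0) + (0)(1) = 0
A²[2,1] = (1)(-2) + (1)(1) = -1
A²[2,2] = (1)(0) + (1)(1) = 1
A² = 
  [  4,   0]
  [ -1,   1]

A^3 = A^2·A:
A^3[1,1] = (4)(-2) + (0)(1) = -8
A^3[1,2] = (4)(0) + (0)(1) = 0
A^3[2,1] = (-1)(-2) + (1)(1) = 3
A^3[2,2] = (-1)(0) + (1)(1) = 1
A^3 = 
  [ -8,   0]
  [  3,   1]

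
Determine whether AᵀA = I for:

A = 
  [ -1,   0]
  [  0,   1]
Yes

AᵀA = 
  [  1,   0]
  [  0,   1]
= I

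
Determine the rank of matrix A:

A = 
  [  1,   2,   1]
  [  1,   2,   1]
Row reduce:
R2 → R2 - (1)·R1
REF = 
  [  1,   2,   1]
  [  0,   0,   0]
Pivot columns: 1 → 1 pivot.

rank(A) = 1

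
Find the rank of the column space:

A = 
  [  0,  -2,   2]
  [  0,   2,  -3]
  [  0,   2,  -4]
Row reduce:
R2 → R2 + (1)·R1
R3 → R3 + (1)·R1
R3 → R3 - (2)·R2
REF = 
  [  0,  -2,   2]
  [  0,   0,  -1]
  [  0,   0,   0]
Pivot columns: 2, 3 → 2 pivots.
dim(Col(A)) = number of pivot columns = 2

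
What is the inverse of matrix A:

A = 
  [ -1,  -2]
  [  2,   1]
det(A) = (-1)(1) - (-2)(2) = 3
For a 2×2 matrix, A⁻¹ = (1/det(A)) · [[d, -b], [-c, a]]
    = (1/3) · [[1, 2], [-2, -1]]

A⁻¹ = 
  [ 1/3,  2/3]
  [-2/3, -1/3]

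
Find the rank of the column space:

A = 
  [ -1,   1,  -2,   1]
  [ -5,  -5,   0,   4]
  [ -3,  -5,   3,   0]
Row reduce:
R2 → R2 - (5)·R1
R3 → R3 - (3)·R1
R3 → R3 - (4/5)·R2
REF = 
  [   -1,     1,    -2,     1]
  [    0,   -10,    10,    -1]
  [    0,     0,     1, -11/5]
Pivot columns: 1, 2, 3 → 3 pivots.
dim(Col(A)) = number of pivot columns = 3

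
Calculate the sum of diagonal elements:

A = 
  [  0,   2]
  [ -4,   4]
4

tr(A) = 0 + 4 = 4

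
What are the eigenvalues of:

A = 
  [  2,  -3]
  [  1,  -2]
λ = 1, -1

tr(A) = 0, det(A) = -1
Characteristic polynomial: λ² - tr(A)λ + det(A) = λ² - 1
λ² - 1 = (λ + 1)(λ - 1)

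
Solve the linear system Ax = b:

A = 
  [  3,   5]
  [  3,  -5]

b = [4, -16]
x = [-2, 2]

Row reduce the augmented matrix [A|b]:
R2 → R2 - (1)·R1
REF = 
  [  3,   5,   4]
  [  0, -10, -20]

Back-substitution:
x₂ = (-20) / (-10) = 2
x₁ = (4 - (5)(2)) / 3 = -2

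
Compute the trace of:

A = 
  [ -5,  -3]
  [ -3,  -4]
-9

tr(A) = -5 + -4 = -9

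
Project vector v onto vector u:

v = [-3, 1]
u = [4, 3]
proj_u(v) = [-36/25, -27/25]

v·u = (-3)(4) + (1)(3) = -9
u·u = (4)² + (3)² = 25
proj_u(v) = (v·u / u·u) × u = (-9/25) × u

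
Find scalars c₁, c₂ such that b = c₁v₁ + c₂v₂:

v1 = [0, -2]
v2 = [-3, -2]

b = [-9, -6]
c1 = 0, c2 = 3

b = 0·v1 + 3·v2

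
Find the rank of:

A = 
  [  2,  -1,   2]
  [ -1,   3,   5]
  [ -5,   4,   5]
rank(A) = 3

Row reduce:
R2 → R2 + (1/2)·R1
R3 → R3 + (5/2)·R1
R3 → R3 - (3/5)·R2
REF = 
  [   2,   -1,    2]
  [   0,  5/2,    6]
  [   0,    0, 32/5]
Pivot columns: 1, 2, 3 → 3 pivots.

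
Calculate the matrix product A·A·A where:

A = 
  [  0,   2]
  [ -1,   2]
A² = A·A:
A²[1,1] = (0)(0) + (2)(-1) = -2
A²[1,2] = (0)(2) + (2)(2) = 4
A²[2,1] = (-1)(0) + (2)(-1) = -2
A²[2,2] = (-1)(2) + (2)(2) = 2
A² = 
  [ -2,   4]
  [ -2,   2]

A^3 = A^2·A:
A^3[1,1] = (-2)(0) + (4)(-1) = -4
A^3[1,2] = (-2)(2) + (4)(2) = 4
A^3[2,1] = (-2)(0) + (2)(-1) = -2
A^3[2,2] = (-2)(2) + (2)(2) = 0
A^3 = 
  [ -4,   4]
  [ -2,   0]

Therefore
A^3 = 
  [ -4,   4]
  [ -2,   0]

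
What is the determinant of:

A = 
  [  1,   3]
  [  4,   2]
-10

For a 2×2 matrix, det = ad - bc = (1)(2) - (3)(4) = -10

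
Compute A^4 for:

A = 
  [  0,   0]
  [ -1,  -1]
A^4 = 
  [  0,   0]
  [  1,   1]

A² = A·A:
A²[1,1] = (0)(0) + (0)(-1) = 0
A²[1,2] = (0)(0) + (0)(-1) = 0
A²[2,1] = (-1)(0) + (-1)(-1) = 1
A²[2,2] = (-1)(0) + (-1)(-1) = 1
A² = 
  [  0,   0]
  [  1,   1]

A^3 = A^2·A:
A^3[1,1] = (0)(0) + (0)(-1) = 0
A^3[1,2] = (0)(0) + (0)(-1) = 0
A^3[2,1] = (1)(0) + (1)(-1) = -1
A^3[2,2] = (1)(0) + (1)(-1) = -1
A^3 = 
  [  0,   0]
  [ -1,  -1]

A^4 = A^3·A:
A^4[1,1] = (0)(0) + (0)(-1) = 0
A^4[1,2] = (0)(0) + (0)(-1) = 0
A^4[2,1] = (-1)(0) + (-1)(-1) = 1
A^4[2,2] = (-1)(0) + (-1)(-1) = 1
A^4 = 
  [  0,   0]
  [  1,   1]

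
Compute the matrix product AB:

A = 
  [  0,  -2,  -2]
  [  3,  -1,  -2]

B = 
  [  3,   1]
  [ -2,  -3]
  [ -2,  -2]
AB = 
  [  8,  10]
  [ 15,  10]

A is 2×3 and B is 3×2, so AB is 2×2. Each entry is (row of A)·(column of B):
AB[1,1] = (0)(3) + (-2)(-2) + (-2)(-2) = 8
AB[1,2] = (0)(1) + (-2)(-3) + (-2)(-2) = 10
AB[2,1] = (3)(3) + (-1)(-2) + (-2)(-2) = 15
AB[2,2] = (3)(1) + (-1)(-3) + (-2)(-2) = 10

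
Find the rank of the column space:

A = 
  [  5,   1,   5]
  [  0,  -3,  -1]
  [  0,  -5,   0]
Row reduce:
R3 → R3 - (5/3)·R2
REF = 
  [  5,   1,   5]
  [  0,  -3,  -1]
  [  0,   0, 5/3]
Pivot columns: 1, 2, 3 → 3 pivots.
dim(Col(A)) = number of pivot columns = 3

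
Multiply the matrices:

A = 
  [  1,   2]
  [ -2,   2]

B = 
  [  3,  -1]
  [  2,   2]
A is 2×2 and B is 2×2, so AB is 2×2. Each entry is (row of A)·(column of B):
AB[1,1] = (1)(3) + (2)(2) = 7
AB[1,2] = (1)(-1) + (2)(2) = 3
AB[2,1] = (-2)(3) + (2)(2) = -2
AB[2,2] = (-2)(-1) + (2)(2) = 6

AB = 
  [  7,   3]
  [ -2,   6]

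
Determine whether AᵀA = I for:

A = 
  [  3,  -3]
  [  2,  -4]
No

AᵀA = 
  [ 13, -17]
  [-17,  25]
≠ I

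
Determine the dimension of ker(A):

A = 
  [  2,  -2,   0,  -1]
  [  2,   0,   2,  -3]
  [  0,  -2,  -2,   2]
nullity(A) = 2

Row reduce:
R2 → R2 - (1)·R1
R3 → R3 + (1)·R2
REF = 
  [  2,  -2,   0,  -1]
  [  0,   2,   2,  -2]
  [  0,   0,   0,   0]
Pivot columns: 1, 2 → 2 pivots.
rank(A) = 2, so nullity(A) = 4 - 2 = 2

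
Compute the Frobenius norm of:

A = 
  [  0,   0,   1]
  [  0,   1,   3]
||A||_F = 3.317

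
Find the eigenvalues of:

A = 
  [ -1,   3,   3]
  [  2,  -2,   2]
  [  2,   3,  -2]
Characteristic polynomial: det(λI - A) = λ³ + 5λ² - 10λ - 56
Testing integer divisors of the constant term: p(-4) = 0, so (λ + 4) is a factor:
p(λ) = (λ + 4)(λ² + λ - 14)
λ² + λ - 14 = 0  ⇒  λ = (-1 ± √((1)² - 4·(-14)))/2 = (-1 ± √(57))/2
  = (-1 + √57)/2,  (-1 - √57)/2

λ = -4, (-1 + √57)/2, (-1 - √57)/2  (≈ -4, 3.275, -4.275)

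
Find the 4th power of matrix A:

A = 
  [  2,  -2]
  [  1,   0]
A² = A·A:
A²[1,1] = (2)(2) + (-2)(1) = 2
A²[1,2] = (2)(-2) + (-2)(0) = -4
A²[2,1] = (1)(2) + (0)(1) = 2
A²[2,2] = (1)(-2) + (0)(0) = -2
A² = 
  [  2,  -4]
  [  2,  -2]

A^3 = A^2·A:
A^3[1,1] = (2)(2) + (-4)(1) = 0
A^3[1,2] = (2)(-2) + (-4)(0) = -4
A^3[2,1] = (2)(2) + (-2)(1) = 2
A^3[2,2] = (2)(-2) + (-2)(0) = -4
A^3 = 
  [  0,  -4]
  [  2,  -4]

A^4 = A^3·A:
A^4[1,1] = (0)(2) + (-4)(1) = -4
A^4[1,2] = (0)(-2) + (-4)(0) = 0
A^4[2,1] = (2)(2) + (-4)(1) = 0
A^4[2,2] = (2)(-2) + (-4)(0) = -4
A^4 = 
  [ -4,   0]
  [  0,  -4]

Therefore
A^4 = 
  [ -4,   0]
  [  0,  -4]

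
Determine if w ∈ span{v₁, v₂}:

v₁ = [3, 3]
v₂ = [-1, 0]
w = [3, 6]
Yes

Form the augmented matrix and row-reduce:
[v₁|v₂|w] = 
  [  3,  -1,   3]
  [  3,   0,   6]
R2 → R2 - (1)·R1
REF = 
  [  3,  -1,   3]
  [  0,   1,   3]

No row of the form [0 0 | nonzero], so the system is consistent. Back-substitution gives c₁ = 2, c₂ = 3: w = (2)·v₁ + (3)·v₂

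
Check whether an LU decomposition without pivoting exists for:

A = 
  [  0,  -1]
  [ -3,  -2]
No.
A[1,1] = 0 but A[2,1] = -3 ≠ 0. Any LU with L unit lower triangular has (LU)[1,1] = U[1,1] and (LU)[2,1] = L[2,1]·U[1,1]; matching A forces U[1,1] = 0, which then forces (LU)[2,1] = 0 ≠ -3. A row swap (pivoting) is required.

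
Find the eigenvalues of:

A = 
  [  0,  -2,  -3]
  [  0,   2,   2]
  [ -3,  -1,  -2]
λ = 3, (-3 + √17)/2, (-3 - √17)/2  (≈ 3, 0.5616, -3.562)

Characteristic polynomial: det(λI - A) = λ³ - 11λ + 6
Testing integer divisors of the constant term: p(3) = 0, so (λ - 3) is a factor:
p(λ) = (λ - 3)(λ² + 3λ - 2)
λ² + 3λ - 2 = 0  ⇒  λ = (-3 ± √((3)² - 4·(-2)))/2 = (-3 ± √(17))/2
  = (-3 + √17)/2,  (-3 - √17)/2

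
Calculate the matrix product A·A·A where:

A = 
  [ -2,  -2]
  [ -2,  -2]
A^3 = 
  [-32, -32]
  [-32, -32]

A² = A·A:
A²[1,1] = (-2)(-2) + (-2)(-2) = 8
A²[1,2] = (-2)(-2) + (-2)(-2) = 8
A²[2,1] = (-2)(-2) + (-2)(-2) = 8
A²[2,2] = (-2)(-2) + (-2)(-2) = 8
A² = 
  [  8,   8]
  [  8,   8]

A^3 = A^2·A:
A^3[1,1] = (8)(-2) + (8)(-2) = -32
A^3[1,2] = (8)(-2) + (8)(-2) = -32
A^3[2,1] = (8)(-2) + (8)(-2) = -32
A^3[2,2] = (8)(-2) + (8)(-2) = -32
A^3 = 
  [-32, -32]
  [-32, -32]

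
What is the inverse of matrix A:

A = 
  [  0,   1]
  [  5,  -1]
det(A) = (0)(-1) - (1)(5) = -5
For a 2×2 matrix, A⁻¹ = (1/det(A)) · [[d, -b], [-c, a]]
    = (-1/5) · [[-1, -1], [-5, 0]]

A⁻¹ = 
  [1/5, 1/5]
  [  1,   0]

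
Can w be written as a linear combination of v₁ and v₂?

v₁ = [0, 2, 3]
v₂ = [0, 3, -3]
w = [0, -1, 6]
Yes

Form the augmented matrix and row-reduce:
[v₁|v₂|w] = 
  [  0,   0,   0]
  [  2,   3,  -1]
  [  3,  -3,   6]
Swap R1 ↔ R2
R3 → R3 - (3/2)·R1
Swap R2 ↔ R3
REF = 
  [    2,     3,    -1]
  [    0, -15/2,  15/2]
  [    0,     0,     0]

No row of the form [0 0 | nonzero], so the system is consistent. Back-substitution gives c₁ = 1, c₂ = -1: w = (1)·v₁ + (-1)·v₂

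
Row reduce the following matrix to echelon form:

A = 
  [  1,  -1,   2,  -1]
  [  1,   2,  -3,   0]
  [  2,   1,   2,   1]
Row operations:
R2 → R2 - (1)·R1
R3 → R3 - (2)·R1
R3 → R3 - (1)·R2

Resulting echelon form:
REF = 
  [  1,  -1,   2,  -1]
  [  0,   3,  -5,   1]
  [  0,   0,   3,   2]

Rank = 3 (number of non-zero pivot rows).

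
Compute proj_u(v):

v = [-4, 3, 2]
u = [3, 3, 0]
v·u = (-4)(3) + (3)(3) + (2)(0) = -3
u·u = (3)² + (3)² + (0)² = 18
proj_u(v) = (v·u / u·u) × u = (-3/18) × u = (-1/6) × u

proj_u(v) = [-1/2, -1/2, 0]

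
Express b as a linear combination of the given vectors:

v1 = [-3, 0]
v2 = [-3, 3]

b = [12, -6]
c1 = -2, c2 = -2

b = -2·v1 + -2·v2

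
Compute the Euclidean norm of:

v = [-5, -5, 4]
8.124

||v||₂ = √((-5)² + (-5)² + (4)²) = √66 = 8.124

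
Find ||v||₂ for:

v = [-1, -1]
1.414

||v||₂ = √((-1)² + (-1)²) = √2 = 1.414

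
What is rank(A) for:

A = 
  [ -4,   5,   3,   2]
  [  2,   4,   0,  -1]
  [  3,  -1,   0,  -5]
Row reduce:
R2 → R2 + (1/2)·R1
R3 → R3 + (3/4)·R1
R3 → R3 - (11/26)·R2
REF = 
  [   -4,     5,     3,     2]
  [    0,  13/2,   3/2,     0]
  [    0,     0, 21/13,  -7/2]
Pivot columns: 1, 2, 3 → 3 pivots.

rank(A) = 3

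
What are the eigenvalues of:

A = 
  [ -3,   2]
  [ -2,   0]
tr(A) = -3, det(A) = 4
Characteristic polynomial: λ² - tr(A)λ + det(A) = λ² + 3λ + 4
λ² + 3λ + 4 = 0  ⇒  λ = (-3 ± √((3)² - 4·(4)))/2 = (-3 ± √(-7))/2
  = (-3 + i√7)/2,  (-3 - i√7)/2

λ = (-3 + i√7)/2, (-3 - i√7)/2  (≈ -1.5 + 1.323i, -1.5 - 1.323i)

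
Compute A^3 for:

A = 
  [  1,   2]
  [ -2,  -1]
A^3 = 
  [ -3,  -6]
  [  6,   3]

A² = A·A:
A²[1,1] = (1)(1) + (2)(-2) = -3
A²[1,2] = (1)(2) + (2)(-1) = 0
A²[2,1] = (-2)(1) + (-1)(-2) = 0
A²[2,2] = (-2)(2) + (-1)(-1) = -3
A² = 
  [ -3,   0]
  [  0,  -3]

A^3 = A^2·A:
A^3[1,1] = (-3)(1) + (0)(-2) = -3
A^3[1,2] = (-3)(2) + (0)(-1) = -6
A^3[2,1] = (0)(1) + (-3)(-2) = 6
A^3[2,2] = (0)(2) + (-3)(-1) = 3
A^3 = 
  [ -3,  -6]
  [  6,   3]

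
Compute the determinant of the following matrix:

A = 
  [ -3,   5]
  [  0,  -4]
12

For a 2×2 matrix, det = ad - bc = (-3)(-4) - (5)(0) = 12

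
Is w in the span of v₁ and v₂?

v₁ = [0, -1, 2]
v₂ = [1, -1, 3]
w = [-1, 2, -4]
No

Form the augmented matrix and row-reduce:
[v₁|v₂|w] = 
  [  0,   1,  -1]
  [ -1,  -1,   2]
  [  2,   3,  -4]
Swap R1 ↔ R2
R3 → R3 + (2)·R1
R3 → R3 - (1)·R2
REF = 
  [ -1,  -1,   2]
  [  0,   1,  -1]
  [  0,   0,   1]

Row 3 reads [0 0 | 1], i.e. 0 = 1, so the system is inconsistent and w ∉ span{v₁, v₂}.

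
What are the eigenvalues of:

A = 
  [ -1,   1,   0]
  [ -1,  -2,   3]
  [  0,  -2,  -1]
Characteristic polynomial: det(λI - A) = λ³ + 4λ² + 12λ + 9
Testing integer divisors of the constant term: p(-1) = 0, so (λ + 1) is a factor:
p(λ) = (λ + 1)(λ² + 3λ + 9)
λ² + 3λ + 9 = 0  ⇒  λ = (-3 ± √((3)² - 4·(9)))/2 = (-3 ± √(-27))/2
  = (-3 + 3i√3)/2,  (-3 - 3i√3)/2

λ = -1, (-3 + 3i√3)/2, (-3 - 3i√3)/2  (≈ -1, -1.5 + 2.598i, -1.5 - 2.598i)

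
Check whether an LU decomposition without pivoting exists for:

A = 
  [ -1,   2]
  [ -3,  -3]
Yes.
A[1,1] = -1 ≠ 0, so Gaussian elimination proceeds without a row swap: multiplier ℓ₂₁ = (-3)/(-1) = 3, and U[2,2] = -3 - (3)(2) = -9.
L = 
  [  1,   0]
  [  3,   1]
U = 
  [ -1,   2]
  [  0,  -9]
Check row 2 of LU: [(3)(-1), (3)(2) + (-9)] = [-3, -3] = row 2 of A ✓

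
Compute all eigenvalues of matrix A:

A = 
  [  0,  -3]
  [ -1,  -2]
λ = 1, -3

tr(A) = -2, det(A) = -3
Characteristic polynomial: λ² - tr(A)λ + det(A) = λ² + 2λ - 3
λ² + 2λ - 3 = (λ + 3)(λ - 1)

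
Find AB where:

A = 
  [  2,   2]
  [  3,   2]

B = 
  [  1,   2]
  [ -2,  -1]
A is 2×2 and B is 2×2, so AB is 2×2. Each entry is (row of A)·(column of B):
AB[1,1] = (2)(1) + (2)(-2) = -2
AB[1,2] = (2)(2) + (2)(-1) = 2
AB[2,1] = (3)(1) + (2)(-2) = -1
AB[2,2] = (3)(2) + (2)(-1) = 4

AB = 
  [ -2,   2]
  [ -1,   4]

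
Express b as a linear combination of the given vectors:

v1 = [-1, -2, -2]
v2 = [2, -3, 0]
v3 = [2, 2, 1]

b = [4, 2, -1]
c1 = 2, c2 = 0, c3 = 3

b = 2·v1 + 0·v2 + 3·v3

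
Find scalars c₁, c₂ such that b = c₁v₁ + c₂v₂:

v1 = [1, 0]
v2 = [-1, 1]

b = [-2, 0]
c1 = -2, c2 = 0

b = -2·v1 + 0·v2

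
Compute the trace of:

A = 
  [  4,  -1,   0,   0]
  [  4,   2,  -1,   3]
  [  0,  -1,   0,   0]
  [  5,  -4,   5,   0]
6

tr(A) = 4 + 2 + 0 + 0 = 6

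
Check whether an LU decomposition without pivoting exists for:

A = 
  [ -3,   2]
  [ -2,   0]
Yes.
A[1,1] = -3 ≠ 0, so Gaussian elimination proceeds without a row swap: multiplier ℓ₂₁ = (-2)/(-3) = 2/3, and U[2,2] = 0 - (2/3)(2) = -4/3.
L = 
  [  1,   0]
  [2/3,   1]
U = 
  [  -3,    2]
  [   0, -4/3]
Check row 2 of LU: [(2/3)(-3), (2/3)(2) + (-4/3)] = [-2, 0] = row 2 of A ✓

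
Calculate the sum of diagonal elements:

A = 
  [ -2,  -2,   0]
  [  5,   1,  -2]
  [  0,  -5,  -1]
-2

tr(A) = -2 + 1 + -1 = -2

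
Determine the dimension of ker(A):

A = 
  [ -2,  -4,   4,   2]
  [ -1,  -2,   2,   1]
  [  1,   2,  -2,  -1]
nullity(A) = 3

Row reduce:
R2 → R2 - (1/2)·R1
R3 → R3 + (1/2)·R1
REF = 
  [ -2,  -4,   4,   2]
  [  0,   0,   0,   0]
  [  0,   0,   0,   0]
Pivot columns: 1 → 1 pivot.
rank(A) = 1, so nullity(A) = 4 - 1 = 3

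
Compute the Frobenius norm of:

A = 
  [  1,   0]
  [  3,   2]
||A||_F = 3.742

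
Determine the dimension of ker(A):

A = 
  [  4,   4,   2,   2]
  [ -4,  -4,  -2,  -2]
nullity(A) = 3

Row reduce:
R2 → R2 + (1)·R1
REF = 
  [  4,   4,   2,   2]
  [  0,   0,   0,   0]
Pivot columns: 1 → 1 pivot.
rank(A) = 1, so nullity(A) = 4 - 1 = 3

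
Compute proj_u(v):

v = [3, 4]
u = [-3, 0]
v·u = (3)(-3) + (4)(0) = -9
u·u = (-3)² + (0)² = 9
proj_u(v) = (v·u / u·u) × u = (-9/9) × u = (-1) × u

proj_u(v) = [3, 0]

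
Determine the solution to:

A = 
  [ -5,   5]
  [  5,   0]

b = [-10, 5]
x = [1, -1]

Row reduce the augmented matrix [A|b]:
R2 → R2 + (1)·R1
REF = 
  [ -5,   5, -10]
  [  0,   5,  -5]

Back-substitution:
x₂ = (-5) / 5 = -1
x₁ = (-10 - (5)(-1)) / (-5) = 1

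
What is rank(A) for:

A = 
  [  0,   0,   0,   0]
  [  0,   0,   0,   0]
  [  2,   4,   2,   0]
Row reduce:
Swap R1 ↔ R3
REF = 
  [  2,   4,   2,   0]
  [  0,   0,   0,   0]
  [  0,   0,   0,   0]
Pivot columns: 1 → 1 pivot.

rank(A) = 1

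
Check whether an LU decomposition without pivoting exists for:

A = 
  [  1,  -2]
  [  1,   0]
Yes.
A[1,1] = 1 ≠ 0, so Gaussian elimination proceeds without a row swap: multiplier ℓ₂₁ = (1)/(1) = 1, and U[2,2] = 0 - (1)(-2) = 2.
L = 
  [  1,   0]
  [  1,   1]
U = 
  [  1,  -2]
  [  0,   2]
Check row 2 of LU: [(1)(1), (1)(-2) + 2] = [1, 0] = row 2 of A ✓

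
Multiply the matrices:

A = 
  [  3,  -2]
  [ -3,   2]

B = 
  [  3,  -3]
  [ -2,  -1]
A is 2×2 and B is 2×2, so AB is 2×2. Each entry is (row of A)·(column of B):
AB[1,1] = (3)(3) + (-2)(-2) = 13
AB[1,2] = (3)(-3) + (-2)(-1) = -7
AB[2,1] = (-3)(3) + (2)(-2) = -13
AB[2,2] = (-3)(-3) + (2)(-1) = 7

AB = 
  [ 13,  -7]
  [-13,   7]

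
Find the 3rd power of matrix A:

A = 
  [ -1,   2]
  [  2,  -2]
A^3 = 
  [-17,  22]
  [ 22, -28]

A² = A·A:
A²[1,1] = (-1)(-1) + (2)(2) = 5
A²[1,2] = (-1)(2) + (2)(-2) = -6
A²[2,1] = (2)(-1) + (-2)(2) = -6
A²[2,2] = (2)(2) + (-2)(-2) = 8
A² = 
  [  5,  -6]
  [ -6,   8]

A^3 = A^2·A:
A^3[1,1] = (5)(-1) + (-6)(2) = -17
A^3[1,2] = (5)(2) + (-6)(-2) = 22
A^3[2,1] = (-6)(-1) + (8)(2) = 22
A^3[2,2] = (-6)(2) + (8)(-2) = -28
A^3 = 
  [-17,  22]
  [ 22, -28]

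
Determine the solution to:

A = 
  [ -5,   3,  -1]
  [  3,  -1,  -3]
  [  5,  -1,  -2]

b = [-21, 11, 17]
Row reduce the augmented matrix [A|b]:
R2 → R2 + (3/5)·R1
R3 → R3 + (1)·R1
R3 → R3 - (5/2)·R2
REF = 
  [   -5,     3,    -1,   -21]
  [    0,   4/5, -18/5,  -8/5]
  [    0,     0,     6,     0]

Back-substitution:
x₃ = 0 / 6 = 0
x₂ = (-8/5 - (-18/5)(0)) / (4/5) = -2
x₁ = (-21 - (3)(-2) - (-1)(0)) / (-5) = 3

x = [3, -2, 0]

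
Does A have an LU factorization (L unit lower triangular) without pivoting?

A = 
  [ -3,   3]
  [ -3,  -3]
Yes.
A[1,1] = -3 ≠ 0, so Gaussian elimination proceeds without a row swap: multiplier ℓ₂₁ = (-3)/(-3) = 1, and U[2,2] = -3 - (1)(3) = -6.
L = 
  [  1,   0]
  [  1,   1]
U = 
  [ -3,   3]
  [  0,  -6]
Check row 2 of LU: [(1)(-3), (1)(3) + (-6)] = [-3, -3] = row 2 of A ✓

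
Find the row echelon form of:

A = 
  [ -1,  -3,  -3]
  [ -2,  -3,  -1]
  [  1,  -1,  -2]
Row operations:
R2 → R2 - (2)·R1
R3 → R3 + (1)·R1
R3 → R3 + (4/3)·R2

Resulting echelon form:
REF = 
  [ -1,  -3,  -3]
  [  0,   3,   5]
  [  0,   0, 5/3]

Rank = 3 (number of non-zero pivot rows).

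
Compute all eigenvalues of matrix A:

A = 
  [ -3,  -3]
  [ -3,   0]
tr(A) = -3, det(A) = -9
Characteristic polynomial: λ² - tr(A)λ + det(A) = λ² + 3λ - 9
λ² + 3λ - 9 = 0  ⇒  λ = (-3 ± √((3)² - 4·(-9)))/2 = (-3 ± √(45))/2
  = (-3 + 3√5)/2,  (-3 - 3√5)/2

λ = (-3 + 3√5)/2, (-3 - 3√5)/2  (≈ 1.854, -4.854)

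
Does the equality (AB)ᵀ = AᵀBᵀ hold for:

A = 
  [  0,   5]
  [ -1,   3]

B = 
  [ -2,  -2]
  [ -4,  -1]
No

(AB)ᵀ = 
  [-20, -10]
  [ -5,  -1]

AᵀBᵀ = 
  [  2,   1]
  [-16, -23]

The two matrices differ, so (AB)ᵀ ≠ AᵀBᵀ in general. The correct identity is (AB)ᵀ = BᵀAᵀ.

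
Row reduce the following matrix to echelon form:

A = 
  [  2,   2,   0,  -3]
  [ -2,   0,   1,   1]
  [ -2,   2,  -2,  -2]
Row operations:
R2 → R2 + (1)·R1
R3 → R3 + (1)·R1
R3 → R3 - (2)·R2

Resulting echelon form:
REF = 
  [  2,   2,   0,  -3]
  [  0,   2,   1,  -2]
  [  0,   0,  -4,  -1]

Rank = 3 (number of non-zero pivot rows).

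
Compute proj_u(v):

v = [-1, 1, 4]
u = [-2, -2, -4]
v·u = (-1)(-2) + (1)(-2) + (4)(-4) = -16
u·u = (-2)² + (-2)² + (-4)² = 24
proj_u(v) = (v·u / u·u) × u = (-16/24) × u = (-2/3) × u

proj_u(v) = [4/3, 4/3, 8/3]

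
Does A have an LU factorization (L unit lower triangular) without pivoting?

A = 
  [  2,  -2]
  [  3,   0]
Yes.
A[1,1] = 2 ≠ 0, so Gaussian elimination proceeds without a row swap: multiplier ℓ₂₁ = (3)/(2) = 3/2, and U[2,2] = 0 - (3/2)(-2) = 3.
L = 
  [  1,   0]
  [3/2,   1]
U = 
  [  2,  -2]
  [  0,   3]
Check row 2 of LU: [(3/2)(2), (3/2)(-2) + 3] = [3, 0] = row 2 of A ✓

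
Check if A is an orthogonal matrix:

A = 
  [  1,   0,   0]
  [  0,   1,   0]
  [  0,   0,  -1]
Yes

AᵀA = 
  [  1,   0,   0]
  [  0,   1,   0]
  [  0,   0,   1]
= I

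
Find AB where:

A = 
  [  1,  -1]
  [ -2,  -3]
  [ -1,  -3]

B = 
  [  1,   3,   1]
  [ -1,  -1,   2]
AB = 
  [  2,   4,  -1]
  [  1,  -3,  -8]
  [  2,   0,  -7]

A is 3×2 and B is 2×3, so AB is 3×3. Each entry is (row of A)·(column of B):
AB[1,1] = (1)(1) + (-1)(-1) = 2
AB[1,2] = (1)(3) + (-1)(-1) = 4
AB[1,3] = (1)(1) + (-1)(2) = -1
AB[2,1] = (-2)(1) + (-3)(-1) = 1
AB[2,2] = (-2)(3) + (-3)(-1) = -3
AB[2,3] = (-2)(1) + (-3)(2) = -8
AB[3,1] = (-1)(1) + (-3)(-1) = 2
AB[3,2] = (-1)(3) + (-3)(-1) = 0
AB[3,3] = (-1)(1) + (-3)(2) = -7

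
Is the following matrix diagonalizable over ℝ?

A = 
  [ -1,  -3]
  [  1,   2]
No

tr(A) = 1, det(A) = 1
Characteristic polynomial: λ² - tr(A)λ + det(A) = λ² - λ + 1
λ² - λ + 1 = 0  ⇒  λ = (1 ± √((-1)² - 4·(1)))/2 = (1 ± √(-3))/2
  = (1 + i√3)/2,  (1 - i√3)/2
Eigenvalues: (1 + i√3)/2, (1 - i√3)/2  (≈ 0.5 + 0.866i, 0.5 - 0.866i)
Has complex eigenvalues (not diagonalizable over ℝ).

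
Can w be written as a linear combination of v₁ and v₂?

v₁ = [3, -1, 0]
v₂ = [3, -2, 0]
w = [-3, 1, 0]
Yes

Form the augmented matrix and row-reduce:
[v₁|v₂|w] = 
  [  3,   3,  -3]
  [ -1,  -2,   1]
  [  0,   0,   0]
R2 → R2 + (1/3)·R1
REF = 
  [  3,   3,  -3]
  [  0,  -1,   0]
  [  0,   0,   0]

No row of the form [0 0 | nonzero], so the system is consistent. Back-substitution gives c₁ = -1, c₂ = 0: w = (-1)·v₁ + (0)·v₂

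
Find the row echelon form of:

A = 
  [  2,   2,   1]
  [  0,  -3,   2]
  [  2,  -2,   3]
Row operations:
R3 → R3 - (1)·R1
R3 → R3 - (4/3)·R2

Resulting echelon form:
REF = 
  [   2,    2,    1]
  [   0,   -3,    2]
  [   0,    0, -2/3]

Rank = 3 (number of non-zero pivot rows).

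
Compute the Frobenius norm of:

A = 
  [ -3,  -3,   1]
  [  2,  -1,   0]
||A||_F = 4.899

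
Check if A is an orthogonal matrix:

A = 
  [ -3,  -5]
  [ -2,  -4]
No

AᵀA = 
  [ 13,  23]
  [ 23,  41]
≠ I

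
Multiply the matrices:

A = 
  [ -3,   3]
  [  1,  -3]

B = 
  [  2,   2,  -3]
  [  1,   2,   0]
AB = 
  [ -3,   0,   9]
  [ -1,  -4,  -3]

A is 2×2 and B is 2×3, so AB is 2×3. Each entry is (row of A)·(column of B):
AB[1,1] = (-3)(2) + (3)(1) = -3
AB[1,2] = (-3)(2) + (3)(2) = 0
AB[1,3] = (-3)(-3) + (3)(0) = 9
AB[2,1] = (1)(2) + (-3)(1) = -1
AB[2,2] = (1)(2) + (-3)(2) = -4
AB[2,3] = (1)(-3) + (-3)(0) = -3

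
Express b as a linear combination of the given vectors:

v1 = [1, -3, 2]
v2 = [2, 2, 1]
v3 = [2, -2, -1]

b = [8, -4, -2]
c1 = 0, c2 = 1, c3 = 3

b = 0·v1 + 1·v2 + 3·v3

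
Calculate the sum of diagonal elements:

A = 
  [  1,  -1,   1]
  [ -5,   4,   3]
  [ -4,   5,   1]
6

tr(A) = 1 + 4 + 1 = 6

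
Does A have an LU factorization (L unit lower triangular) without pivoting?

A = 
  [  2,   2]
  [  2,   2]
Yes.
A[1,1] = 2 ≠ 0, so Gaussian elimination proceeds without a row swap: multiplier ℓ₂₁ = (2)/(2) = 1, and U[2,2] = 2 - (1)(2) = 0.
L = 
  [  1,   0]
  [  1,   1]
U = 
  [  2,   2]
  [  0,   0]
Check row 2 of LU: [(1)(2), (1)(2) + 0] = [2, 2] = row 2 of A ✓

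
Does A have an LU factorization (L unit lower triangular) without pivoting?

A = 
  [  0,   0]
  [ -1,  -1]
No.
A[1,1] = 0 but A[2,1] = -1 ≠ 0. Any LU with L unit lower triangular has (LU)[1,1] = U[1,1] and (LU)[2,1] = L[2,1]·U[1,1]; matching A forces U[1,1] = 0, which then forces (LU)[2,1] = 0 ≠ -1. A row swap (pivoting) is required.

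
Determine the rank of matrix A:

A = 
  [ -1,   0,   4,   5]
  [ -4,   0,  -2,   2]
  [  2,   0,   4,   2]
rank(A) = 2

Row reduce:
R2 → R2 - (4)·R1
R3 → R3 + (2)·R1
R3 → R3 + (2/3)·R2
REF = 
  [ -1,   0,   4,   5]
  [  0,   0, -18, -18]
  [  0,   0,   0,   0]
Pivot columns: 1, 3 → 2 pivots.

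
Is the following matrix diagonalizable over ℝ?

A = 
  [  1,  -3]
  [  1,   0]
No

tr(A) = 1, det(A) = 3
Characteristic polynomial: λ² - tr(A)λ + det(A) = λ² - λ + 3
λ² - λ + 3 = 0  ⇒  λ = (1 ± √((-1)² - 4·(3)))/2 = (1 ± √(-11))/2
  = (1 + i√11)/2,  (1 - i√11)/2
Eigenvalues: (1 + i√11)/2, (1 - i√11)/2  (≈ 0.5 + 1.658i, 0.5 - 1.658i)
Has complex eigenvalues (not diagonalizable over ℝ).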